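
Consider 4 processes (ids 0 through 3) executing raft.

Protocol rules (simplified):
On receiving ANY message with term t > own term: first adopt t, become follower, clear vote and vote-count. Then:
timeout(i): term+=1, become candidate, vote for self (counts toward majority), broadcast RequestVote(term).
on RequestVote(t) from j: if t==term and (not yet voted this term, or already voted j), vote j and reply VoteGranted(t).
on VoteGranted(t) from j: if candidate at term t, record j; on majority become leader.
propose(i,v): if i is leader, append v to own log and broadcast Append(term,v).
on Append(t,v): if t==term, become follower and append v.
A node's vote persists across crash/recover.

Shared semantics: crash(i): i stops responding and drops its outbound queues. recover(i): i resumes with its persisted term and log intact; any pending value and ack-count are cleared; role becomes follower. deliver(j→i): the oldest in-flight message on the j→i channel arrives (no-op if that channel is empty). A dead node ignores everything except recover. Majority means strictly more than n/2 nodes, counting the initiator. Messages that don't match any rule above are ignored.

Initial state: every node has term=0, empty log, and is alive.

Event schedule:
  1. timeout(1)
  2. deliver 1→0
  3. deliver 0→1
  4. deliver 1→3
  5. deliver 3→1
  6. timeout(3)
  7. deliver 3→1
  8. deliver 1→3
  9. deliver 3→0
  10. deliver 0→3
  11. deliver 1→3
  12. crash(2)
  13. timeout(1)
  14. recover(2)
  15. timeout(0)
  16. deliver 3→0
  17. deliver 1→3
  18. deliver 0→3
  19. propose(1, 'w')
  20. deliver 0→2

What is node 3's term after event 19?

3

1. timeout(1):  <1:cand t1 ->
2. deliver 1→0:  <0:foll t1 ->
3. deliver 0→1:  nop
4. deliver 1→3:  <3:foll t1 ->
5. deliver 3→1:  <1:lead t1 ->
6. timeout(3):  <3:cand t2 ->
7. deliver 3→1:  <1:foll t2 ->
8. deliver 1→3:  nop
9. deliver 3→0:  <0:foll t2 ->
10. deliver 0→3:  <3:lead t2 ->
11. deliver 1→3:  nop
12. crash(2):  <2:✗foll t0 ->
13. timeout(1):  <1:cand t3 ->
14. recover(2):  <2:foll t0 ->
15. timeout(0):  <0:cand t3 ->
16. deliver 3→0:  nop
17. deliver 1→3:  <3:foll t3 ->
18. deliver 0→3:  nop
19. propose(1,'w'):  nop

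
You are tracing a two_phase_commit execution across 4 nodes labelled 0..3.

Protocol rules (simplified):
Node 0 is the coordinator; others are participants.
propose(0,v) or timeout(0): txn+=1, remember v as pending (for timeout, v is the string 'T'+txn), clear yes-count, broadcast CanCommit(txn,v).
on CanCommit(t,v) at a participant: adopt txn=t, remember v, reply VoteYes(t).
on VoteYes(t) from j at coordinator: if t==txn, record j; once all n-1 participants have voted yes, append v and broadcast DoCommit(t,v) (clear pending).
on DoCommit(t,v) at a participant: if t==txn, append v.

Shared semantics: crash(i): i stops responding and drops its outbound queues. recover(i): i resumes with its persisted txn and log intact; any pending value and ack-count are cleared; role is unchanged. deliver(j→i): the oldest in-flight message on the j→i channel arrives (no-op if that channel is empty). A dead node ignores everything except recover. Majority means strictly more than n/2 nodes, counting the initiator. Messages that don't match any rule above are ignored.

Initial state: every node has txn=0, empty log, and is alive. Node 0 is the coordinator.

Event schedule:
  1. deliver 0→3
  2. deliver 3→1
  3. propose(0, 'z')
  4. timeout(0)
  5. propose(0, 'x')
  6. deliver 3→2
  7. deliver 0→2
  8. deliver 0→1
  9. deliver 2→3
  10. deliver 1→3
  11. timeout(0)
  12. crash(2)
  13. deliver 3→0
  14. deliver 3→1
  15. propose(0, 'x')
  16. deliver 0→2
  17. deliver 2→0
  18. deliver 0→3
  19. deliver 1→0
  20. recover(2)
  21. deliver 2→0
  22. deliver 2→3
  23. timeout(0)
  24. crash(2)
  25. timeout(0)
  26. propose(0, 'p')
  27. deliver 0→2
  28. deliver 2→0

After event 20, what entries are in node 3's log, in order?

e1 deliver 0→3: ·
e2 deliver 3→1: ·
e3 propose(0,'z'): 0[coor,t=1,-]
e4 timeout(0): 0[coor,t=2,-]
e5 propose(0,'x'): 0[coor,t=3,-]
e6 deliver 3→2: ·
e7 deliver 0→2: 2[part,t=1,-]
e8 deliver 0→1: 1[part,t=1,-]
e9 deliver 2→3: ·
e10 deliver 1→3: ·
e11 timeout(0): 0[coor,t=4,-]
e12 crash(2): 2[✗part,t=1,-]
e13 deliver 3→0: ·
e14 deliver 3→1: ·
e15 propose(0,'x'): 0[coor,t=5,-]
e16 deliver 0→2: ·
e17 deliver 2→0: ·
e18 deliver 0→3: 3[part,t=1,-]
e19 deliver 1→0: ·
e20 recover(2): 2[part,t=1,-]

empty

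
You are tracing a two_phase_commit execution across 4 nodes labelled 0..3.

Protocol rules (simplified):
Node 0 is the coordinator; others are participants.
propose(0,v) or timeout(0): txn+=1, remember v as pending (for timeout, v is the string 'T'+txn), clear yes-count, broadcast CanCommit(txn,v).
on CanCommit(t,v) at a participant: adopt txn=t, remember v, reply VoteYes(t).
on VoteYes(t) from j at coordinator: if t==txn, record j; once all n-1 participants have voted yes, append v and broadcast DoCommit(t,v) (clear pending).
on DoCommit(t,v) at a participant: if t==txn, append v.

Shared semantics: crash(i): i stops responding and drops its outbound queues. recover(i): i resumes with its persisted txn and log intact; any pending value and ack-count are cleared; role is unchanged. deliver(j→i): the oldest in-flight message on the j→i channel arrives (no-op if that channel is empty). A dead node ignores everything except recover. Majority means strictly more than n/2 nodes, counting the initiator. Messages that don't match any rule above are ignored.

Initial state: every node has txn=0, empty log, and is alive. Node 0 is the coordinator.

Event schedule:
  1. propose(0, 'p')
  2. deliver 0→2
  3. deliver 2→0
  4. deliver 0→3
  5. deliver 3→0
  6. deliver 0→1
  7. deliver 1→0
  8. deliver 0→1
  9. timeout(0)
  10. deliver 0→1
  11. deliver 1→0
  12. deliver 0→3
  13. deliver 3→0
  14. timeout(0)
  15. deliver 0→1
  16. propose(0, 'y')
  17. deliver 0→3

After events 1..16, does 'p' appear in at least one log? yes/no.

1. propose(0,'p'):  <0:coor t1 ->
2. deliver 0→2:  <2:part t1 ->
3. deliver 2→0:  nop
4. deliver 0→3:  <3:part t1 ->
5. deliver 3→0:  nop
6. deliver 0→1:  <1:part t1 ->
7. deliver 1→0:  <0:coor t1 p>
8. deliver 0→1:  <1:part t1 p>
9. timeout(0):  <0:coor t2 p>
10. deliver 0→1:  <1:part t2 p>
11. deliver 1→0:  nop
12. deliver 0→3:  <3:part t1 p>
13. deliver 3→0:  nop
14. timeout(0):  <0:coor t3 p>
15. deliver 0→1:  <1:part t3 p>
16. propose(0,'y'):  <0:coor t4 p>

yes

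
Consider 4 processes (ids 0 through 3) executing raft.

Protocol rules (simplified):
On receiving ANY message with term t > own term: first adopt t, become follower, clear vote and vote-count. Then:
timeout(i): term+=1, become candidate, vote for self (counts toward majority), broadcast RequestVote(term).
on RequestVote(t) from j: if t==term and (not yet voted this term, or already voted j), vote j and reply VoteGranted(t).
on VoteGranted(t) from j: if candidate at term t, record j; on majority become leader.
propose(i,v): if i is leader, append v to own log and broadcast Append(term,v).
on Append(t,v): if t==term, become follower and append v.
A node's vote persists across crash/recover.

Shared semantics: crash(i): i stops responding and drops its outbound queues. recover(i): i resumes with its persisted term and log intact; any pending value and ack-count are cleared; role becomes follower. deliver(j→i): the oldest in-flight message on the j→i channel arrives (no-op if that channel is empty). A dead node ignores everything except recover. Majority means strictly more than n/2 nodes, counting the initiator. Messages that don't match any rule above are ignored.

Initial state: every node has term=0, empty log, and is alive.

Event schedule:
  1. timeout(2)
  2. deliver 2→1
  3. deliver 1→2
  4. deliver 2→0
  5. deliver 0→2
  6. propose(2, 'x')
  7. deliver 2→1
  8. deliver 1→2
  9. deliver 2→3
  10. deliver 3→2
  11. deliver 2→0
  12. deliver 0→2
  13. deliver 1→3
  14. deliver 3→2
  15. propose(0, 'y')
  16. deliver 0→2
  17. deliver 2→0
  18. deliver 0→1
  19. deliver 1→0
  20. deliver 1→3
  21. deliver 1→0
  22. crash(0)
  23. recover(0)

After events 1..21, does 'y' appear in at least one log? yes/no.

no

e1 timeout(2): 2[cand,t=1,-]
e2 deliver 2→1: 1[foll,t=1,-]
e3 deliver 1→2: ·
e4 deliver 2→0: 0[foll,t=1,-]
e5 deliver 0→2: 2[lead,t=1,-]
e6 propose(2,'x'): 2[lead,t=1,x]
e7 deliver 2→1: 1[foll,t=1,x]
e8 deliver 1→2: ·
e9 deliver 2→3: 3[foll,t=1,-]
e10 deliver 3→2: ·
e11 deliver 2→0: 0[foll,t=1,x]
e12 deliver 0→2: ·
e13 deliver 1→3: ·
e14 deliver 3→2: ·
e15 propose(0,'y'): ·
e16 deliver 0→2: ·
e17 deliver 2→0: ·
e18 deliver 0→1: ·
e19 deliver 1→0: ·
e20 deliver 1→3: ·
e21 deliver 1→0: ·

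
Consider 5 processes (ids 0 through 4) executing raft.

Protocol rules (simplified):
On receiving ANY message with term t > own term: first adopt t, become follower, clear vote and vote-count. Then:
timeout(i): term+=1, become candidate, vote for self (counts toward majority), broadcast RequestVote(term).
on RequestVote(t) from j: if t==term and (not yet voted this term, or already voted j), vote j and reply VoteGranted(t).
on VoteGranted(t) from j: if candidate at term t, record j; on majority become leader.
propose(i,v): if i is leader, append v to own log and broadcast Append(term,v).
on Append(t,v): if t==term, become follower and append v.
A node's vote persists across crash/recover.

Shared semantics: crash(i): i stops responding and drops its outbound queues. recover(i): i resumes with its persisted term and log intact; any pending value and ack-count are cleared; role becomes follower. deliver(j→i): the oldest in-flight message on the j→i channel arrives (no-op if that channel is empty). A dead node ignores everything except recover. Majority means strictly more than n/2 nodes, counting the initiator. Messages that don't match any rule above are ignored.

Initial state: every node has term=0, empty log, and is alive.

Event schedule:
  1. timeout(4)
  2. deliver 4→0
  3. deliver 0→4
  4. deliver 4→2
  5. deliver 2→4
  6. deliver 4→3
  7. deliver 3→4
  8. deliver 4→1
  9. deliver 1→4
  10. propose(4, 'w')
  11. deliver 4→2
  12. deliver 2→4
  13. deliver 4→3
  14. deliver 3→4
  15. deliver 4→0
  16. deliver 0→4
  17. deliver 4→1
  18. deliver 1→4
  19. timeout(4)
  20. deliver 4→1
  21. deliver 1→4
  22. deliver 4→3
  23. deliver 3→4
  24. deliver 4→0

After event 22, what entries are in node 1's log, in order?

w

1. timeout(4):  <4:cand t1 ->
2. deliver 4→0:  <0:foll t1 ->
3. deliver 0→4:  nop
4. deliver 4→2:  <2:foll t1 ->
5. deliver 2→4:  <4:lead t1 ->
6. deliver 4→3:  <3:foll t1 ->
7. deliver 3→4:  nop
8. deliver 4→1:  <1:foll t1 ->
9. deliver 1→4:  nop
10. propose(4,'w'):  <4:lead t1 w>
11. deliver 4→2:  <2:foll t1 w>
12. deliver 2→4:  nop
13. deliver 4→3:  <3:foll t1 w>
14. deliver 3→4:  nop
15. deliver 4→0:  <0:foll t1 w>
16. deliver 0→4:  nop
17. deliver 4→1:  <1:foll t1 w>
18. deliver 1→4:  nop
19. timeout(4):  <4:cand t2 w>
20. deliver 4→1:  <1:foll t2 w>
21. deliver 1→4:  nop
22. deliver 4→3:  <3:foll t2 w>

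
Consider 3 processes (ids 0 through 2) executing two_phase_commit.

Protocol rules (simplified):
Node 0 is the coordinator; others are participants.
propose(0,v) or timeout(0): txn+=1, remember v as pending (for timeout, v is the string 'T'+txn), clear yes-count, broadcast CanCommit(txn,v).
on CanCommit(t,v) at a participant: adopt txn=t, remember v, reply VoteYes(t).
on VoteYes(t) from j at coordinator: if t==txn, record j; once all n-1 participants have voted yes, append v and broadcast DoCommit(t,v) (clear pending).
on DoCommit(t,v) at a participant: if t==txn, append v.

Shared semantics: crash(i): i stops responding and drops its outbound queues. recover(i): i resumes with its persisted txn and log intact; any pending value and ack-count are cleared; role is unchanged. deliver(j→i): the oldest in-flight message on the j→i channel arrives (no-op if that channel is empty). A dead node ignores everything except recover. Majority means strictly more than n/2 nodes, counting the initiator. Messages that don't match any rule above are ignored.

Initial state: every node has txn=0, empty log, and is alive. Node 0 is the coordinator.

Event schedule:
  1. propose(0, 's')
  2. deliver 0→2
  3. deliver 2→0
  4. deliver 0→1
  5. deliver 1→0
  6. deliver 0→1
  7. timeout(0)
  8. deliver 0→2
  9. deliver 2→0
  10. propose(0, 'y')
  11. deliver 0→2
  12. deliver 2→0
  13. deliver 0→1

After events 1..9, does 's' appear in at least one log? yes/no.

yes

1. propose(0,'s'):  <0:coor t1 ->
2. deliver 0→2:  <2:part t1 ->
3. deliver 2→0:  nop
4. deliver 0→1:  <1:part t1 ->
5. deliver 1→0:  <0:coor t1 s>
6. deliver 0→1:  <1:part t1 s>
7. timeout(0):  <0:coor t2 s>
8. deliver 0→2:  <2:part t1 s>
9. deliver 2→0:  nop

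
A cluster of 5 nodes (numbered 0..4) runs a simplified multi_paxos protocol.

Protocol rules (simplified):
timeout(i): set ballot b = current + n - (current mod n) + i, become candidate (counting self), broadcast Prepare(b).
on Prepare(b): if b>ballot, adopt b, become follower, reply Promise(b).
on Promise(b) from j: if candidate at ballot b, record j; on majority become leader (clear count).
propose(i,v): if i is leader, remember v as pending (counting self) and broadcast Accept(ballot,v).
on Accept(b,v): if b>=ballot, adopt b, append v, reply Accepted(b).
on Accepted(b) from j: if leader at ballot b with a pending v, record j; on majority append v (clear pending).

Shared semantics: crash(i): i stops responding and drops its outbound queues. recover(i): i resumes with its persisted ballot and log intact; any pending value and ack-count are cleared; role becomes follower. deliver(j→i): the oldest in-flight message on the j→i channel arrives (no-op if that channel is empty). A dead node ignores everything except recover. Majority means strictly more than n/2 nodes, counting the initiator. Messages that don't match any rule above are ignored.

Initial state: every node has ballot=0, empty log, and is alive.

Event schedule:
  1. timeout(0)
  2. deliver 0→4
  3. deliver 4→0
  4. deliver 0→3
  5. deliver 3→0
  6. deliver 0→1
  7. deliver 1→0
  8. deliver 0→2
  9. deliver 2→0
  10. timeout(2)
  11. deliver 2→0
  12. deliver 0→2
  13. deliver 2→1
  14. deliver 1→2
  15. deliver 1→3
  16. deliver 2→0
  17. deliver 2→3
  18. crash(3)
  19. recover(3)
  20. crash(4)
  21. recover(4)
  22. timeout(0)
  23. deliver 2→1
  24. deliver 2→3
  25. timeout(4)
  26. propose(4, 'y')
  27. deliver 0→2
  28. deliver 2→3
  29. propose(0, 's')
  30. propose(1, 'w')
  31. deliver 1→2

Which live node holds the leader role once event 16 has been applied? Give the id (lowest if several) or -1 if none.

2

after 1 — timeout(0): n0:cand/b5/[-]
after 2 — deliver 0→4: n4:foll/b5/[-]
after 3 — deliver 4→0: ·
after 4 — deliver 0→3: n3:foll/b5/[-]
after 5 — deliver 3→0: n0:lead/b5/[-]
after 6 — deliver 0→1: n1:foll/b5/[-]
after 7 — deliver 1→0: ·
after 8 — deliver 0→2: n2:foll/b5/[-]
after 9 — deliver 2→0: ·
after 10 — timeout(2): n2:cand/b12/[-]
after 11 — deliver 2→0: n0:foll/b12/[-]
after 12 — deliver 0→2: ·
after 13 — deliver 2→1: n1:foll/b12/[-]
after 14 — deliver 1→2: n2:lead/b12/[-]
after 15 — deliver 1→3: ·
after 16 — deliver 2→0: ·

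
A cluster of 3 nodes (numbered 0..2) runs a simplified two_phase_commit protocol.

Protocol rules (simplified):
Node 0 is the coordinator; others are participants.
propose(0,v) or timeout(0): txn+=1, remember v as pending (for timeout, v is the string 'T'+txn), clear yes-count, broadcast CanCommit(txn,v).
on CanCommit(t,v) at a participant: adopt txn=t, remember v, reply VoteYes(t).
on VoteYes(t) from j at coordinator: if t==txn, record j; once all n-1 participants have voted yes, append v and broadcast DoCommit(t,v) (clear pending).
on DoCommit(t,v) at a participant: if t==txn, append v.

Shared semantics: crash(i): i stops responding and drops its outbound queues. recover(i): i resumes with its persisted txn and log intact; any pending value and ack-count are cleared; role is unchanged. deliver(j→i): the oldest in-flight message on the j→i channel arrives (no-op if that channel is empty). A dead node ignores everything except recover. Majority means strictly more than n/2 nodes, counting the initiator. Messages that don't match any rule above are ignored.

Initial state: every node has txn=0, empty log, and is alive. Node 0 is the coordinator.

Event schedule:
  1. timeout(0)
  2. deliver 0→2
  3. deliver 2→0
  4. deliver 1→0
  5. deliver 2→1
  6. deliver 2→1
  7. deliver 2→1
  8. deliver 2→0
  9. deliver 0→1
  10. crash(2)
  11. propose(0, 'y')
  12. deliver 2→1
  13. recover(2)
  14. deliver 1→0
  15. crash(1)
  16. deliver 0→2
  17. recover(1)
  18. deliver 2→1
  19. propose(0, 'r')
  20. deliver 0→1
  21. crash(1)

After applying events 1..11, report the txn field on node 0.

step 1 timeout(0): 0={coor,t=1,log=-}
step 2 deliver 0→2: 2={part,t=1,log=-}
step 3 deliver 2→0: —
step 4 deliver 1→0: —
step 5 deliver 2→1: —
step 6 deliver 2→1: —
step 7 deliver 2→1: —
step 8 deliver 2→0: —
step 9 deliver 0→1: 1={part,t=1,log=-}
step 10 crash(2): 2={✗part,t=1,log=-}
step 11 propose(0,'y'): 0={coor,t=2,log=-}

2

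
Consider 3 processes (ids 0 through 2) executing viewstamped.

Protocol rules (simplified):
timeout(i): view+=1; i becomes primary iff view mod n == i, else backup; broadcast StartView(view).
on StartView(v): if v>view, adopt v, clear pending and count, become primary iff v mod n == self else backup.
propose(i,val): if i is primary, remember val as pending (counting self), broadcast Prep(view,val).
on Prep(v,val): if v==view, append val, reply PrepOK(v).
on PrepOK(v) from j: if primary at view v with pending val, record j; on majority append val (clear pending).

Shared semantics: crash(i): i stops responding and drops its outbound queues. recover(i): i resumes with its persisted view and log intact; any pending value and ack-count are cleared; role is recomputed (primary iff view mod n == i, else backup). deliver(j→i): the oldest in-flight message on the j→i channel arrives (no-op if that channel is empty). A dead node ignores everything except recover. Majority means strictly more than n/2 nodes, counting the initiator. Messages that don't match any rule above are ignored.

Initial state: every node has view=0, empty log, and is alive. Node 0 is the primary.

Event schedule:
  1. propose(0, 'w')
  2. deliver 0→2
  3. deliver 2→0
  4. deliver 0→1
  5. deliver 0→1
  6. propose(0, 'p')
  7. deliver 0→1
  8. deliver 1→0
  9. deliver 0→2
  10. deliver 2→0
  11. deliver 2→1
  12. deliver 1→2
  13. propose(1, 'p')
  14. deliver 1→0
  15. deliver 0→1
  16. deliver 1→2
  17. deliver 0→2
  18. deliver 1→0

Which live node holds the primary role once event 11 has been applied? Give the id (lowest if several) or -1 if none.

1. propose(0,'w'):  nop
2. deliver 0→2:  <2:back v0 w>
3. deliver 2→0:  <0:prim v0 w>
4. deliver 0→1:  <1:back v0 w>
5. deliver 0→1:  nop
6. propose(0,'p'):  nop
7. deliver 0→1:  <1:back v0 w,p>
8. deliver 1→0:  <0:prim v0 w,p>
9. deliver 0→2:  <2:back v0 w,p>
10. deliver 2→0:  nop
11. deliver 2→1:  nop

0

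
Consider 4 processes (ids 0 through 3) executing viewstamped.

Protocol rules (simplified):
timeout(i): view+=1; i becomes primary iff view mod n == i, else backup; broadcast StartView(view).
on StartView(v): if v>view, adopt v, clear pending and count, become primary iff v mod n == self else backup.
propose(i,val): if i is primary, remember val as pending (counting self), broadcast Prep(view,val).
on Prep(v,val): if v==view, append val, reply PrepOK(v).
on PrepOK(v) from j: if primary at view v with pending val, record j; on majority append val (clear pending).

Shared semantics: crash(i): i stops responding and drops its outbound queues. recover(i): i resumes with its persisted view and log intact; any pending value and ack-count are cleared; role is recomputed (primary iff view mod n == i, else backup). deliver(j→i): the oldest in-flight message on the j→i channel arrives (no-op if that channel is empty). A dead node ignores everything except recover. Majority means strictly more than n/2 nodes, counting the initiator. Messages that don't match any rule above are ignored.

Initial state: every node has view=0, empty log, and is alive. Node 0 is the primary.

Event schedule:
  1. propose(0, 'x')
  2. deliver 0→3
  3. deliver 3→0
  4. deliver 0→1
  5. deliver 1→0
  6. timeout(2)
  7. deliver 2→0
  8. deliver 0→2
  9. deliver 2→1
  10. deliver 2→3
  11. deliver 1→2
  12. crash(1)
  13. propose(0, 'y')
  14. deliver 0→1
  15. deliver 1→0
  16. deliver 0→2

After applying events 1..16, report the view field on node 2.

e1 propose(0,'x'): ·
e2 deliver 0→3: 3[back,v=0,x]
e3 deliver 3→0: ·
e4 deliver 0→1: 1[back,v=0,x]
e5 deliver 1→0: 0[prim,v=0,x]
e6 timeout(2): 2[back,v=1,-]
e7 deliver 2→0: 0[back,v=1,x]
e8 deliver 0→2: ·
e9 deliver 2→1: 1[prim,v=1,x]
e10 deliver 2→3: 3[back,v=1,x]
e11 deliver 1→2: ·
e12 crash(1): 1[✗prim,v=1,x]
e13 propose(0,'y'): ·
e14 deliver 0→1: ·
e15 deliver 1→0: ·
e16 deliver 0→2: ·

1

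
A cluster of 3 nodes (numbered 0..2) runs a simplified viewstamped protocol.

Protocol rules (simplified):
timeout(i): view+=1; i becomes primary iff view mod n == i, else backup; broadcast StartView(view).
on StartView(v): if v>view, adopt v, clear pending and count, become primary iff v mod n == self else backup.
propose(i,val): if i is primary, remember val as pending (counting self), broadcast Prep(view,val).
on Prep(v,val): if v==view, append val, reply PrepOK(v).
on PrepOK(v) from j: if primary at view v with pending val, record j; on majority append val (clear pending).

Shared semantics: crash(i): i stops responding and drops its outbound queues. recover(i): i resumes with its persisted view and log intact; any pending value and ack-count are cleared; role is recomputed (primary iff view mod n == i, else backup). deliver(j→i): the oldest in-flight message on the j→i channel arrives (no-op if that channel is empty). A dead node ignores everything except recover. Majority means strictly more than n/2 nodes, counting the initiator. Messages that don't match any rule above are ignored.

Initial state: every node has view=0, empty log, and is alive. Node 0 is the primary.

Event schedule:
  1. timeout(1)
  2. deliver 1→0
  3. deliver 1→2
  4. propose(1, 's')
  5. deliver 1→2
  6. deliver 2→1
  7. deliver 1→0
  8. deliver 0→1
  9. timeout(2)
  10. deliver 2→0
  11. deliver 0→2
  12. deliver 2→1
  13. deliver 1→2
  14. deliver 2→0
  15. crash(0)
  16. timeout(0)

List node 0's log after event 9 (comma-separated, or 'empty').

e1 timeout(1): 1[prim,v=1,-]
e2 deliver 1→0: 0[back,v=1,-]
e3 deliver 1→2: 2[back,v=1,-]
e4 propose(1,'s'): ·
e5 deliver 1→2: 2[back,v=1,s]
e6 deliver 2→1: 1[prim,v=1,s]
e7 deliver 1→0: 0[back,v=1,s]
e8 deliver 0→1: ·
e9 timeout(2): 2[prim,v=2,s]

s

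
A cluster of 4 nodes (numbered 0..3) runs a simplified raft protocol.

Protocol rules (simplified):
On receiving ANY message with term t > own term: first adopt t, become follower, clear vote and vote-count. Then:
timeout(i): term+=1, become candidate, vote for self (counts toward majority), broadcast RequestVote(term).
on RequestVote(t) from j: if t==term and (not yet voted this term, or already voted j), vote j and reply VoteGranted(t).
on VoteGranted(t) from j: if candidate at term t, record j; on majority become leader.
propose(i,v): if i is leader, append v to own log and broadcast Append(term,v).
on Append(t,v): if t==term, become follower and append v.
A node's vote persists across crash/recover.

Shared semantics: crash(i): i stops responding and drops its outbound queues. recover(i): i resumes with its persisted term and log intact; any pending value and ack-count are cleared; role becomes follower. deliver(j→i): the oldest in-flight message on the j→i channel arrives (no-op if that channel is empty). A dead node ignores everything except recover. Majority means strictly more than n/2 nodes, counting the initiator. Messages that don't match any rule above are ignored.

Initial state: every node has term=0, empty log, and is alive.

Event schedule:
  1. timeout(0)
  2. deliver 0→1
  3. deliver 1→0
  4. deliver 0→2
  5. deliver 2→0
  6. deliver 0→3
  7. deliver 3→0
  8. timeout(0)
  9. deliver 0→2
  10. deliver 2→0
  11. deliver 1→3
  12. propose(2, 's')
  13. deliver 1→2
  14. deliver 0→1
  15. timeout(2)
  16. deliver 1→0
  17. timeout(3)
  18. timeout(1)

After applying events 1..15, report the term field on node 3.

[1] timeout(0) → N0(cand t1 [-])
[2] deliver 0→1 → N1(foll t1 [-])
[3] deliver 1→0 → ∅
[4] deliver 0→2 → N2(foll t1 [-])
[5] deliver 2→0 → N0(lead t1 [-])
[6] deliver 0→3 → N3(foll t1 [-])
[7] deliver 3→0 → ∅
[8] timeout(0) → N0(cand t2 [-])
[9] deliver 0→2 → N2(foll t2 [-])
[10] deliver 2→0 → ∅
[11] deliver 1→3 → ∅
[12] propose(2,'s') → ∅
[13] deliver 1→2 → ∅
[14] deliver 0→1 → N1(foll t2 [-])
[15] timeout(2) → N2(cand t3 [-])

1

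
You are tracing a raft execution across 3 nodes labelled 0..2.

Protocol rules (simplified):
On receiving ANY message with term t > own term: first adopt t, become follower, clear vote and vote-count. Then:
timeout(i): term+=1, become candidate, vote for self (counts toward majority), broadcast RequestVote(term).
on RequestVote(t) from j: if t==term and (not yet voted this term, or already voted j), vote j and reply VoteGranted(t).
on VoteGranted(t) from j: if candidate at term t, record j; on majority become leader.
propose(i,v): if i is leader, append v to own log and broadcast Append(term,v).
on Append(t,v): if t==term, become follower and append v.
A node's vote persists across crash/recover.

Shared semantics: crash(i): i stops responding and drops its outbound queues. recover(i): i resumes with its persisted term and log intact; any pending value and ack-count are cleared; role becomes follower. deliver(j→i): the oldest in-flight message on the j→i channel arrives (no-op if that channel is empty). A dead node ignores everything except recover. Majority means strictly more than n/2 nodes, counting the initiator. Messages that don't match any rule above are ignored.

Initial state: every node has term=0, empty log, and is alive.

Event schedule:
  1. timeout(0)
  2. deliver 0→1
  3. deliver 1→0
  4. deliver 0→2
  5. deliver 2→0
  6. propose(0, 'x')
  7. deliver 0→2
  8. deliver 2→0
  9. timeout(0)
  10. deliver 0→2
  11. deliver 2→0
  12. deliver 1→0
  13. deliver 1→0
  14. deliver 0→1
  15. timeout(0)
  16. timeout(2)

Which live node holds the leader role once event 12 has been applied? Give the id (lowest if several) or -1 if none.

e1 timeout(0): 0[cand,t=1,-]
e2 deliver 0→1: 1[foll,t=1,-]
e3 deliver 1→0: 0[lead,t=1,-]
e4 deliver 0→2: 2[foll,t=1,-]
e5 deliver 2→0: ·
e6 propose(0,'x'): 0[lead,t=1,x]
e7 deliver 0→2: 2[foll,t=1,x]
e8 deliver 2→0: ·
e9 timeout(0): 0[cand,t=2,x]
e10 deliver 0→2: 2[foll,t=2,x]
e11 deliver 2→0: 0[lead,t=2,x]
e12 deliver 1→0: ·

0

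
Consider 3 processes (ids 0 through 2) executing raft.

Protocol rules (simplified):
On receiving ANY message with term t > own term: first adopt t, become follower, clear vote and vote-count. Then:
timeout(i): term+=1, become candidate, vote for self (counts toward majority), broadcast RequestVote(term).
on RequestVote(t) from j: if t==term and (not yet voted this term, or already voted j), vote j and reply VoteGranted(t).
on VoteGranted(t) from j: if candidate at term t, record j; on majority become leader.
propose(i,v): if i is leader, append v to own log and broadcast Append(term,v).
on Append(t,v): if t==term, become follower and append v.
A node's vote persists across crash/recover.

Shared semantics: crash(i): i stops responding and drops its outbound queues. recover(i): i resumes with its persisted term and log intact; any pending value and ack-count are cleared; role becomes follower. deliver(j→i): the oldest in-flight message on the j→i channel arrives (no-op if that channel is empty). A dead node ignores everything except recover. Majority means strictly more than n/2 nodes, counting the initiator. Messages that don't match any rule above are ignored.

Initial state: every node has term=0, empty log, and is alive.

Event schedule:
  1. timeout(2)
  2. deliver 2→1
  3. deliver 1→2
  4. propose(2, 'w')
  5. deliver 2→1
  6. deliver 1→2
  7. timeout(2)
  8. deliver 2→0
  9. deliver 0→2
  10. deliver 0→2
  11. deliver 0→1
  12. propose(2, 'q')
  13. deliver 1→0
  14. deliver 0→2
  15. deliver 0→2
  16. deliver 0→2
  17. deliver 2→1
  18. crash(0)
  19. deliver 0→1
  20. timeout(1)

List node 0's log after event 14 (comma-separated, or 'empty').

1. timeout(2):  <2:cand t1 ->
2. deliver 2→1:  <1:foll t1 ->
3. deliver 1→2:  <2:lead t1 ->
4. propose(2,'w'):  <2:lead t1 w>
5. deliver 2→1:  <1:foll t1 w>
6. deliver 1→2:  nop
7. timeout(2):  <2:cand t2 w>
8. deliver 2→0:  <0:foll t1 ->
9. deliver 0→2:  nop
10. deliver 0→2:  nop
11. deliver 0→1:  nop
12. propose(2,'q'):  nop
13. deliver 1→0:  nop
14. deliver 0→2:  nop

empty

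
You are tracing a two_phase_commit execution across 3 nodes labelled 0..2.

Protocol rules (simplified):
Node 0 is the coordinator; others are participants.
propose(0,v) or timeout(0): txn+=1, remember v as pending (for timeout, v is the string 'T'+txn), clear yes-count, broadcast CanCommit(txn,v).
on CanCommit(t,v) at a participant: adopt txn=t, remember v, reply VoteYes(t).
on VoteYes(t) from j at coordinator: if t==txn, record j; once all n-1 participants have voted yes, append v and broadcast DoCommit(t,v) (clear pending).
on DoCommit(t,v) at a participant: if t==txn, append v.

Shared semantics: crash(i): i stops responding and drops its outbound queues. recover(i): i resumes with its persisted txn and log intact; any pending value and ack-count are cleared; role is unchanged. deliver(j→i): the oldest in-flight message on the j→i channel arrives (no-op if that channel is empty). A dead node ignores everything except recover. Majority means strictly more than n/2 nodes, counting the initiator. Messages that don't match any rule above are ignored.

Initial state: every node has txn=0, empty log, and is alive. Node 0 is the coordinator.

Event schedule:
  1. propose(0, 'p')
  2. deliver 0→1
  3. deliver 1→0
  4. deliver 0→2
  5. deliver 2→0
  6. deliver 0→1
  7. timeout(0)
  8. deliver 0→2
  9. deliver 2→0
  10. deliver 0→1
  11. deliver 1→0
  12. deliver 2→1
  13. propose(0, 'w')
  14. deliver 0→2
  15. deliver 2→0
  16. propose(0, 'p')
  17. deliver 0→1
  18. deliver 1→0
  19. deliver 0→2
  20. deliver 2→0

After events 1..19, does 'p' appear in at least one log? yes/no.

step 1 propose(0,'p'): 0={coor,t=1,log=-}
step 2 deliver 0→1: 1={part,t=1,log=-}
step 3 deliver 1→0: —
step 4 deliver 0→2: 2={part,t=1,log=-}
step 5 deliver 2→0: 0={coor,t=1,log=p}
step 6 deliver 0→1: 1={part,t=1,log=p}
step 7 timeout(0): 0={coor,t=2,log=p}
step 8 deliver 0→2: 2={part,t=1,log=p}
step 9 deliver 2→0: —
step 10 deliver 0→1: 1={part,t=2,log=p}
step 11 deliver 1→0: —
step 12 deliver 2→1: —
step 13 propose(0,'w'): 0={coor,t=3,log=p}
step 14 deliver 0→2: 2={part,t=2,log=p}
step 15 deliver 2→0: —
step 16 propose(0,'p'): 0={coor,t=4,log=p}
step 17 deliver 0→1: 1={part,t=3,log=p}
step 18 deliver 1→0: —
step 19 deliver 0→2: 2={part,t=3,log=p}

yes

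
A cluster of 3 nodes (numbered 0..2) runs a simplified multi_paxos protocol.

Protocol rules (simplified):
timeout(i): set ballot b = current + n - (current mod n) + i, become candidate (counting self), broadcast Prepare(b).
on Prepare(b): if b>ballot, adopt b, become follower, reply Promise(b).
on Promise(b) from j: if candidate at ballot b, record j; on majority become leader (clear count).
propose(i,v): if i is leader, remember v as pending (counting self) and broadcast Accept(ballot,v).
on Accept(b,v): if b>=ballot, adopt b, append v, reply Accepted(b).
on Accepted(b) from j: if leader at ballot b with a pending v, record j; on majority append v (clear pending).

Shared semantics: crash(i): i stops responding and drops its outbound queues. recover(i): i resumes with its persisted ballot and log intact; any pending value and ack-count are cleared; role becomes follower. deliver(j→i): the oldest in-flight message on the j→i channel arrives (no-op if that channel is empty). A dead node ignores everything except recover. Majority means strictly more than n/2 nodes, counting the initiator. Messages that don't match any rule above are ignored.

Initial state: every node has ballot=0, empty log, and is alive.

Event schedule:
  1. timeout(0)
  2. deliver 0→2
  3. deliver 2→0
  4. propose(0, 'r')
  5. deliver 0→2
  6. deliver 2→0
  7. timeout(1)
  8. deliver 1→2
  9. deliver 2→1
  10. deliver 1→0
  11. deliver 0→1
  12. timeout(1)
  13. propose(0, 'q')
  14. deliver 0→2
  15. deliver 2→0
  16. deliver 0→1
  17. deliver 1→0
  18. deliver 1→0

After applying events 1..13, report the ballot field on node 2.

[1] timeout(0) → N0(cand b3 [-])
[2] deliver 0→2 → N2(foll b3 [-])
[3] deliver 2→0 → N0(lead b3 [-])
[4] propose(0,'r') → ∅
[5] deliver 0→2 → N2(foll b3 [r])
[6] deliver 2→0 → N0(lead b3 [r])
[7] timeout(1) → N1(cand b4 [-])
[8] deliver 1→2 → N2(foll b4 [r])
[9] deliver 2→1 → N1(lead b4 [-])
[10] deliver 1→0 → N0(foll b4 [r])
[11] deliver 0→1 → ∅
[12] timeout(1) → N1(cand b7 [-])
[13] propose(0,'q') → ∅

4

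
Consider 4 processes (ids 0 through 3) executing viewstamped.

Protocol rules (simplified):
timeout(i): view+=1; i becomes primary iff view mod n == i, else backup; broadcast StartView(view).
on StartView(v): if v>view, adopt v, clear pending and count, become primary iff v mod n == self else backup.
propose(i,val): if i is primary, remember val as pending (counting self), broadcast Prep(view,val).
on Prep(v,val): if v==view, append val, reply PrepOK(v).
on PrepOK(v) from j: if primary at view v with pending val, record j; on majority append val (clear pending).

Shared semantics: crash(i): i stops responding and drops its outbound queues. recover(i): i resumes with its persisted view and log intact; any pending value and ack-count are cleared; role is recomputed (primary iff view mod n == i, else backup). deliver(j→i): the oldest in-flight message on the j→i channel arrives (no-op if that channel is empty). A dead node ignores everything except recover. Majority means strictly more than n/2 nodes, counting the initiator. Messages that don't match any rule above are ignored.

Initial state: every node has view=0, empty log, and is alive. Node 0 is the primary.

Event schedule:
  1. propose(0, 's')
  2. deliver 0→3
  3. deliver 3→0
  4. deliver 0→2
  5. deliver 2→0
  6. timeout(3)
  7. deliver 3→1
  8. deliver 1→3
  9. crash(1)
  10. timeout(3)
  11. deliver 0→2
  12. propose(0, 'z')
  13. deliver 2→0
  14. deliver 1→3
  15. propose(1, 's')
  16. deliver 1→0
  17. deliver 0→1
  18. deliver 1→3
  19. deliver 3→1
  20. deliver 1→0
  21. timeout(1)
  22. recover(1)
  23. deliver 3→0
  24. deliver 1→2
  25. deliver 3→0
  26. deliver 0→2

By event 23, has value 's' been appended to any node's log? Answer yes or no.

yes

[1] propose(0,'s') → ∅
[2] deliver 0→3 → N3(back v0 [s])
[3] deliver 3→0 → ∅
[4] deliver 0→2 → N2(back v0 [s])
[5] deliver 2→0 → N0(prim v0 [s])
[6] timeout(3) → N3(back v1 [s])
[7] deliver 3→1 → N1(prim v1 [-])
[8] deliver 1→3 → ∅
[9] crash(1) → N1(✗prim v1 [-])
[10] timeout(3) → N3(back v2 [s])
[11] deliver 0→2 → ∅
[12] propose(0,'z') → ∅
[13] deliver 2→0 → ∅
[14] deliver 1→3 → ∅
[15] propose(1,'s') → ∅
[16] deliver 1→0 → ∅
[17] deliver 0→1 → ∅
[18] deliver 1→3 → ∅
[19] deliver 3→1 → ∅
[20] deliver 1→0 → ∅
[21] timeout(1) → ∅
[22] recover(1) → N1(prim v1 [-])
[23] deliver 3→0 → N0(back v1 [s])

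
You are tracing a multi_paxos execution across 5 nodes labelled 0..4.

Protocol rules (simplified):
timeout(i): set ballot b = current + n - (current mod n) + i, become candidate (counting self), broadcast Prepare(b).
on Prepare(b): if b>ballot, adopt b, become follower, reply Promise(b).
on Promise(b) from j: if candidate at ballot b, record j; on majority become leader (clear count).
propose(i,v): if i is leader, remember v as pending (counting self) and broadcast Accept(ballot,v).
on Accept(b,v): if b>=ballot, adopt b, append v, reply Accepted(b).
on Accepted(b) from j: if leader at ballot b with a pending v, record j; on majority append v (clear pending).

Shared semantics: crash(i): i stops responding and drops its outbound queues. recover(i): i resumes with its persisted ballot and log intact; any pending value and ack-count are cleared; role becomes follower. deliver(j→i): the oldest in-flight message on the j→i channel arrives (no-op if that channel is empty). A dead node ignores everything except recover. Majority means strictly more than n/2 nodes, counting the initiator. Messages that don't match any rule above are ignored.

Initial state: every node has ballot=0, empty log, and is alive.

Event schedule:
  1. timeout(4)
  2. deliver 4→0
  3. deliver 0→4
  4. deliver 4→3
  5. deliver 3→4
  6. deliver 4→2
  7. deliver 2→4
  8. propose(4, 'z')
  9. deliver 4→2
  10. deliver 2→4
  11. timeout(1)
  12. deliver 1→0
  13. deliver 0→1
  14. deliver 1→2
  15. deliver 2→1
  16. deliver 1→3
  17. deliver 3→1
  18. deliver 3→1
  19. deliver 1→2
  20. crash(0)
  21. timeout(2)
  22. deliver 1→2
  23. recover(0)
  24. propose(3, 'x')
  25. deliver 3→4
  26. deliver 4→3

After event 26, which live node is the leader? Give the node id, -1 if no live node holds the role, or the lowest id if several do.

e1 timeout(4): 4[cand,b=9,-]
e2 deliver 4→0: 0[foll,b=9,-]
e3 deliver 0→4: ·
e4 deliver 4→3: 3[foll,b=9,-]
e5 deliver 3→4: 4[lead,b=9,-]
e6 deliver 4→2: 2[foll,b=9,-]
e7 deliver 2→4: ·
e8 propose(4,'z'): ·
e9 deliver 4→2: 2[foll,b=9,z]
e10 deliver 2→4: ·
e11 timeout(1): 1[cand,b=6,-]
e12 deliver 1→0: ·
e13 deliver 0→1: ·
e14 deliver 1→2: ·
e15 deliver 2→1: ·
e16 deliver 1→3: ·
e17 deliver 3→1: ·
e18 deliver 3→1: ·
e19 deliver 1→2: ·
e20 crash(0): 0[✗foll,b=9,-]
e21 timeout(2): 2[cand,b=12,z]
e22 deliver 1→2: ·
e23 recover(0): 0[foll,b=9,-]
e24 propose(3,'x'): ·
e25 deliver 3→4: ·
e26 deliver 4→3: 3[foll,b=9,z]

4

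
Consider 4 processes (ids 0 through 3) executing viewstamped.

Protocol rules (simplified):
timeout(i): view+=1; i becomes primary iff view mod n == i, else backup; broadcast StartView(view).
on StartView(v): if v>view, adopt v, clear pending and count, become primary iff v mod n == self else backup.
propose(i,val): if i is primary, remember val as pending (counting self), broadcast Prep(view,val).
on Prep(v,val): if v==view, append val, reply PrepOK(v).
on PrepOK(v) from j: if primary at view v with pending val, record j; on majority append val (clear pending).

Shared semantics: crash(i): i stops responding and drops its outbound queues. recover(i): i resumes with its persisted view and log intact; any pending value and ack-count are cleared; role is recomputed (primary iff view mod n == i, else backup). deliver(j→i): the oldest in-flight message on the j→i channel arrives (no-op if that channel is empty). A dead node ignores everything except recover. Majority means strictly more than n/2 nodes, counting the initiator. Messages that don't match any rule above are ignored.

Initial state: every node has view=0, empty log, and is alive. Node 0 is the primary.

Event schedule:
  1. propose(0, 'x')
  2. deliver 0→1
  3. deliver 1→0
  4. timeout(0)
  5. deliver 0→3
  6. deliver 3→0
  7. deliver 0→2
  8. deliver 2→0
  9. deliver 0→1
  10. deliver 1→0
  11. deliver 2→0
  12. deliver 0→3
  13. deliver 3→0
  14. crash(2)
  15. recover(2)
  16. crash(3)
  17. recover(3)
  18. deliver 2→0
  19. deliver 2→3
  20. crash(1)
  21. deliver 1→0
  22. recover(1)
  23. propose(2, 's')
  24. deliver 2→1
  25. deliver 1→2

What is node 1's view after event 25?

step 1 propose(0,'x'): —
step 2 deliver 0→1: 1={back,v=0,log=x}
step 3 deliver 1→0: —
step 4 timeout(0): 0={back,v=1,log=-}
step 5 deliver 0→3: 3={back,v=0,log=x}
step 6 deliver 3→0: —
step 7 deliver 0→2: 2={back,v=0,log=x}
step 8 deliver 2→0: —
step 9 deliver 0→1: 1={prim,v=1,log=x}
step 10 deliver 1→0: —
step 11 deliver 2→0: —
step 12 deliver 0→3: 3={back,v=1,log=x}
step 13 deliver 3→0: —
step 14 crash(2): 2={✗back,v=0,log=x}
step 15 recover(2): 2={back,v=0,log=x}
step 16 crash(3): 3={✗back,v=1,log=x}
step 17 recover(3): 3={back,v=1,log=x}
step 18 deliver 2→0: —
step 19 deliver 2→3: —
step 20 crash(1): 1={✗prim,v=1,log=x}
step 21 deliver 1→0: —
step 22 recover(1): 1={prim,v=1,log=x}
step 23 propose(2,'s'): —
step 24 deliver 2→1: —
step 25 deliver 1→2: —

1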